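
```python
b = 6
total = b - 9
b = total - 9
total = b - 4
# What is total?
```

Answer: -16

Derivation:
Trace (tracking total):
b = 6  # -> b = 6
total = b - 9  # -> total = -3
b = total - 9  # -> b = -12
total = b - 4  # -> total = -16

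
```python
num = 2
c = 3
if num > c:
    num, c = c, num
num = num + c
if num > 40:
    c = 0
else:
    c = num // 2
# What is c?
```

Trace (tracking c):
num = 2  # -> num = 2
c = 3  # -> c = 3
if num > c:  # condition is False
num = num + c  # -> num = 5
if num > 40:  # condition is False
else:
    c = num // 2  # -> c = 2

Answer: 2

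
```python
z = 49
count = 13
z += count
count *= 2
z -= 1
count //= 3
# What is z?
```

Answer: 61

Derivation:
Trace (tracking z):
z = 49  # -> z = 49
count = 13  # -> count = 13
z += count  # -> z = 62
count *= 2  # -> count = 26
z -= 1  # -> z = 61
count //= 3  # -> count = 8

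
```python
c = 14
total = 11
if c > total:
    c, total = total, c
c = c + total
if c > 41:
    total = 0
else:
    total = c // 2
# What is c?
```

Answer: 25

Derivation:
Trace (tracking c):
c = 14  # -> c = 14
total = 11  # -> total = 11
if c > total:  # condition is True
    c, total = (total, c)  # -> c = 11, total = 14
c = c + total  # -> c = 25
if c > 41:  # condition is False
else:
    total = c // 2  # -> total = 12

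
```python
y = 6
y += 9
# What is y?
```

Answer: 15

Derivation:
Trace (tracking y):
y = 6  # -> y = 6
y += 9  # -> y = 15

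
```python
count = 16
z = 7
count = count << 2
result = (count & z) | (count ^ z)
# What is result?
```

Answer: 71

Derivation:
Trace (tracking result):
count = 16  # -> count = 16
z = 7  # -> z = 7
count = count << 2  # -> count = 64
result = count & z | count ^ z  # -> result = 71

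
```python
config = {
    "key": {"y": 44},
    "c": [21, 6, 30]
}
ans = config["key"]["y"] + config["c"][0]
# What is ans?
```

Answer: 65

Derivation:
Trace (tracking ans):
config = {'key': {'y': 44}, 'c': [21, 6, 30]}  # -> config = {'key': {'y': 44}, 'c': [21, 6, 30]}
ans = config['key']['y'] + config['c'][0]  # -> ans = 65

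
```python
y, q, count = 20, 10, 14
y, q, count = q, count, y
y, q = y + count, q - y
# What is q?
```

Answer: 4

Derivation:
Trace (tracking q):
y, q, count = (20, 10, 14)  # -> y = 20, q = 10, count = 14
y, q, count = (q, count, y)  # -> y = 10, q = 14, count = 20
y, q = (y + count, q - y)  # -> y = 30, q = 4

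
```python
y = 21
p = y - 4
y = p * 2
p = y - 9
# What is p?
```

Answer: 25

Derivation:
Trace (tracking p):
y = 21  # -> y = 21
p = y - 4  # -> p = 17
y = p * 2  # -> y = 34
p = y - 9  # -> p = 25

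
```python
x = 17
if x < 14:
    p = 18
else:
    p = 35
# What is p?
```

Answer: 35

Derivation:
Trace (tracking p):
x = 17  # -> x = 17
if x < 14:  # condition is False
else:
    p = 35  # -> p = 35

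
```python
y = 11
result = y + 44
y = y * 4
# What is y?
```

Answer: 44

Derivation:
Trace (tracking y):
y = 11  # -> y = 11
result = y + 44  # -> result = 55
y = y * 4  # -> y = 44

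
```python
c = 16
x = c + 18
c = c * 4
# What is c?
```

Answer: 64

Derivation:
Trace (tracking c):
c = 16  # -> c = 16
x = c + 18  # -> x = 34
c = c * 4  # -> c = 64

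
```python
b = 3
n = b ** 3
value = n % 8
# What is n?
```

Trace (tracking n):
b = 3  # -> b = 3
n = b ** 3  # -> n = 27
value = n % 8  # -> value = 3

Answer: 27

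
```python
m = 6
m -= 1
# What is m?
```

Answer: 5

Derivation:
Trace (tracking m):
m = 6  # -> m = 6
m -= 1  # -> m = 5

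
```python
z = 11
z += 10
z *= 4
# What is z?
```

Trace (tracking z):
z = 11  # -> z = 11
z += 10  # -> z = 21
z *= 4  # -> z = 84

Answer: 84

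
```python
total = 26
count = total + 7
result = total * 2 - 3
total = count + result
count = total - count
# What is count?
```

Trace (tracking count):
total = 26  # -> total = 26
count = total + 7  # -> count = 33
result = total * 2 - 3  # -> result = 49
total = count + result  # -> total = 82
count = total - count  # -> count = 49

Answer: 49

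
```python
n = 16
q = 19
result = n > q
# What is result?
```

Trace (tracking result):
n = 16  # -> n = 16
q = 19  # -> q = 19
result = n > q  # -> result = False

Answer: False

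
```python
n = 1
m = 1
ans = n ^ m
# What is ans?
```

Trace (tracking ans):
n = 1  # -> n = 1
m = 1  # -> m = 1
ans = n ^ m  # -> ans = 0

Answer: 0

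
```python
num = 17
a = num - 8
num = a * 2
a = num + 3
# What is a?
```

Answer: 21

Derivation:
Trace (tracking a):
num = 17  # -> num = 17
a = num - 8  # -> a = 9
num = a * 2  # -> num = 18
a = num + 3  # -> a = 21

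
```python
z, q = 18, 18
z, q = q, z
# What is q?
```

Answer: 18

Derivation:
Trace (tracking q):
z, q = (18, 18)  # -> z = 18, q = 18
z, q = (q, z)  # -> z = 18, q = 18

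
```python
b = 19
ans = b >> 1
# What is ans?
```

Answer: 9

Derivation:
Trace (tracking ans):
b = 19  # -> b = 19
ans = b >> 1  # -> ans = 9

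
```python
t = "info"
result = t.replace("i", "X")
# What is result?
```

Trace (tracking result):
t = 'info'  # -> t = 'info'
result = t.replace('i', 'X')  # -> result = 'Xnfo'

Answer: 'Xnfo'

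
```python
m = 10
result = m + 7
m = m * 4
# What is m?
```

Trace (tracking m):
m = 10  # -> m = 10
result = m + 7  # -> result = 17
m = m * 4  # -> m = 40

Answer: 40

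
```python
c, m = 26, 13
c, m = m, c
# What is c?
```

Trace (tracking c):
c, m = (26, 13)  # -> c = 26, m = 13
c, m = (m, c)  # -> c = 13, m = 26

Answer: 13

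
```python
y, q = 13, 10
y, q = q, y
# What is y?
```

Trace (tracking y):
y, q = (13, 10)  # -> y = 13, q = 10
y, q = (q, y)  # -> y = 10, q = 13

Answer: 10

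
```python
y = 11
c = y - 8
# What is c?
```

Trace (tracking c):
y = 11  # -> y = 11
c = y - 8  # -> c = 3

Answer: 3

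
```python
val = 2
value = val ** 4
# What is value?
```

Trace (tracking value):
val = 2  # -> val = 2
value = val ** 4  # -> value = 16

Answer: 16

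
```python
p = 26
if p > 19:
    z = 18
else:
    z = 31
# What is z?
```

Answer: 18

Derivation:
Trace (tracking z):
p = 26  # -> p = 26
if p > 19:  # condition is True
    z = 18  # -> z = 18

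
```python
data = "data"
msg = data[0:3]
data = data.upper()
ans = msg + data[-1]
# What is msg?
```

Trace (tracking msg):
data = 'data'  # -> data = 'data'
msg = data[0:3]  # -> msg = 'dat'
data = data.upper()  # -> data = 'DATA'
ans = msg + data[-1]  # -> ans = 'datA'

Answer: 'dat'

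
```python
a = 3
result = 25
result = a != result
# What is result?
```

Answer: True

Derivation:
Trace (tracking result):
a = 3  # -> a = 3
result = 25  # -> result = 25
result = a != result  # -> result = True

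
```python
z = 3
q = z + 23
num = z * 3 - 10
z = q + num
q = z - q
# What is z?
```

Trace (tracking z):
z = 3  # -> z = 3
q = z + 23  # -> q = 26
num = z * 3 - 10  # -> num = -1
z = q + num  # -> z = 25
q = z - q  # -> q = -1

Answer: 25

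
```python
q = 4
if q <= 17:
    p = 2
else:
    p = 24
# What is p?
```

Answer: 2

Derivation:
Trace (tracking p):
q = 4  # -> q = 4
if q <= 17:  # condition is True
    p = 2  # -> p = 2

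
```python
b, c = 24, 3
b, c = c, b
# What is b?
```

Trace (tracking b):
b, c = (24, 3)  # -> b = 24, c = 3
b, c = (c, b)  # -> b = 3, c = 24

Answer: 3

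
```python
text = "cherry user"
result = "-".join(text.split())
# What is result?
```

Trace (tracking result):
text = 'cherry user'  # -> text = 'cherry user'
result = '-'.join(text.split())  # -> result = 'cherry-user'

Answer: 'cherry-user'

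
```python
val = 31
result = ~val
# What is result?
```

Trace (tracking result):
val = 31  # -> val = 31
result = ~val  # -> result = -32

Answer: -32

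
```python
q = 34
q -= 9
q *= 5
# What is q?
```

Answer: 125

Derivation:
Trace (tracking q):
q = 34  # -> q = 34
q -= 9  # -> q = 25
q *= 5  # -> q = 125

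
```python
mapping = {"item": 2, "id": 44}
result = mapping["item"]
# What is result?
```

Trace (tracking result):
mapping = {'item': 2, 'id': 44}  # -> mapping = {'item': 2, 'id': 44}
result = mapping['item']  # -> result = 2

Answer: 2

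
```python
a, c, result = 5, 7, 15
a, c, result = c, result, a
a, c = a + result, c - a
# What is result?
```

Trace (tracking result):
a, c, result = (5, 7, 15)  # -> a = 5, c = 7, result = 15
a, c, result = (c, result, a)  # -> a = 7, c = 15, result = 5
a, c = (a + result, c - a)  # -> a = 12, c = 8

Answer: 5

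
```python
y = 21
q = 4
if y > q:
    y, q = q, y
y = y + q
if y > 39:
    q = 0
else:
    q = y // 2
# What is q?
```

Answer: 12

Derivation:
Trace (tracking q):
y = 21  # -> y = 21
q = 4  # -> q = 4
if y > q:  # condition is True
    y, q = (q, y)  # -> y = 4, q = 21
y = y + q  # -> y = 25
if y > 39:  # condition is False
else:
    q = y // 2  # -> q = 12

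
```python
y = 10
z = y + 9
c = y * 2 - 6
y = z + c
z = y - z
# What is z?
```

Answer: 14

Derivation:
Trace (tracking z):
y = 10  # -> y = 10
z = y + 9  # -> z = 19
c = y * 2 - 6  # -> c = 14
y = z + c  # -> y = 33
z = y - z  # -> z = 14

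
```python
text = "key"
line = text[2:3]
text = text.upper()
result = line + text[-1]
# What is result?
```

Answer: 'yY'

Derivation:
Trace (tracking result):
text = 'key'  # -> text = 'key'
line = text[2:3]  # -> line = 'y'
text = text.upper()  # -> text = 'KEY'
result = line + text[-1]  # -> result = 'yY'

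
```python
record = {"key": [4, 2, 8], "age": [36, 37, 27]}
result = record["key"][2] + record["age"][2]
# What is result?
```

Trace (tracking result):
record = {'key': [4, 2, 8], 'age': [36, 37, 27]}  # -> record = {'key': [4, 2, 8], 'age': [36, 37, 27]}
result = record['key'][2] + record['age'][2]  # -> result = 35

Answer: 35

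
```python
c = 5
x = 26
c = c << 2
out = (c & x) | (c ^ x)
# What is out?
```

Answer: 30

Derivation:
Trace (tracking out):
c = 5  # -> c = 5
x = 26  # -> x = 26
c = c << 2  # -> c = 20
out = c & x | c ^ x  # -> out = 30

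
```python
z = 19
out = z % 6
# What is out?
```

Answer: 1

Derivation:
Trace (tracking out):
z = 19  # -> z = 19
out = z % 6  # -> out = 1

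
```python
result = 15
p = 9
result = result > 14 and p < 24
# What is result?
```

Answer: True

Derivation:
Trace (tracking result):
result = 15  # -> result = 15
p = 9  # -> p = 9
result = result > 14 and p < 24  # -> result = True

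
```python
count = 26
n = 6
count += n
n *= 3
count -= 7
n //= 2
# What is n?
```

Trace (tracking n):
count = 26  # -> count = 26
n = 6  # -> n = 6
count += n  # -> count = 32
n *= 3  # -> n = 18
count -= 7  # -> count = 25
n //= 2  # -> n = 9

Answer: 9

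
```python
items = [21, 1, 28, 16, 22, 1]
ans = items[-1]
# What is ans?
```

Trace (tracking ans):
items = [21, 1, 28, 16, 22, 1]  # -> items = [21, 1, 28, 16, 22, 1]
ans = items[-1]  # -> ans = 1

Answer: 1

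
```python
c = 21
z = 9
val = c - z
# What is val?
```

Trace (tracking val):
c = 21  # -> c = 21
z = 9  # -> z = 9
val = c - z  # -> val = 12

Answer: 12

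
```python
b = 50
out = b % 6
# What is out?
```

Trace (tracking out):
b = 50  # -> b = 50
out = b % 6  # -> out = 2

Answer: 2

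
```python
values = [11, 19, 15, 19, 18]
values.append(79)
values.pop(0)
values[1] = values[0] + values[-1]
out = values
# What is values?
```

Answer: [19, 98, 19, 18, 79]

Derivation:
Trace (tracking values):
values = [11, 19, 15, 19, 18]  # -> values = [11, 19, 15, 19, 18]
values.append(79)  # -> values = [11, 19, 15, 19, 18, 79]
values.pop(0)  # -> values = [19, 15, 19, 18, 79]
values[1] = values[0] + values[-1]  # -> values = [19, 98, 19, 18, 79]
out = values  # -> out = [19, 98, 19, 18, 79]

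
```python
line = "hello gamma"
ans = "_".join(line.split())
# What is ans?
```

Answer: 'hello_gamma'

Derivation:
Trace (tracking ans):
line = 'hello gamma'  # -> line = 'hello gamma'
ans = '_'.join(line.split())  # -> ans = 'hello_gamma'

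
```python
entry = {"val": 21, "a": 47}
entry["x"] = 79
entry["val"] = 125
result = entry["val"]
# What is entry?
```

Trace (tracking entry):
entry = {'val': 21, 'a': 47}  # -> entry = {'val': 21, 'a': 47}
entry['x'] = 79  # -> entry = {'val': 21, 'a': 47, 'x': 79}
entry['val'] = 125  # -> entry = {'val': 125, 'a': 47, 'x': 79}
result = entry['val']  # -> result = 125

Answer: {'val': 125, 'a': 47, 'x': 79}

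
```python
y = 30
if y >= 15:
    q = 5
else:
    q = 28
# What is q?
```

Answer: 5

Derivation:
Trace (tracking q):
y = 30  # -> y = 30
if y >= 15:  # condition is True
    q = 5  # -> q = 5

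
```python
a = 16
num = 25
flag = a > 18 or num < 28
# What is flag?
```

Trace (tracking flag):
a = 16  # -> a = 16
num = 25  # -> num = 25
flag = a > 18 or num < 28  # -> flag = True

Answer: True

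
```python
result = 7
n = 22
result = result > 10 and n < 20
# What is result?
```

Answer: False

Derivation:
Trace (tracking result):
result = 7  # -> result = 7
n = 22  # -> n = 22
result = result > 10 and n < 20  # -> result = False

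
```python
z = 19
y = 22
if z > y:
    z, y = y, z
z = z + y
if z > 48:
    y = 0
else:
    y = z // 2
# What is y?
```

Answer: 20

Derivation:
Trace (tracking y):
z = 19  # -> z = 19
y = 22  # -> y = 22
if z > y:  # condition is False
z = z + y  # -> z = 41
if z > 48:  # condition is False
else:
    y = z // 2  # -> y = 20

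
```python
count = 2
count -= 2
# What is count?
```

Trace (tracking count):
count = 2  # -> count = 2
count -= 2  # -> count = 0

Answer: 0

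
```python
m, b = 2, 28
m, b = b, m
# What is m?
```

Answer: 28

Derivation:
Trace (tracking m):
m, b = (2, 28)  # -> m = 2, b = 28
m, b = (b, m)  # -> m = 28, b = 2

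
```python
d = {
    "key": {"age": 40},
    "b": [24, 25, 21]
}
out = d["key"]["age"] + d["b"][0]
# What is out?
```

Answer: 64

Derivation:
Trace (tracking out):
d = {'key': {'age': 40}, 'b': [24, 25, 21]}  # -> d = {'key': {'age': 40}, 'b': [24, 25, 21]}
out = d['key']['age'] + d['b'][0]  # -> out = 64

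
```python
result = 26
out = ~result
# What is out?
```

Answer: -27

Derivation:
Trace (tracking out):
result = 26  # -> result = 26
out = ~result  # -> out = -27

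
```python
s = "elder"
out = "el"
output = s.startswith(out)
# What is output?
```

Trace (tracking output):
s = 'elder'  # -> s = 'elder'
out = 'el'  # -> out = 'el'
output = s.startswith(out)  # -> output = True

Answer: True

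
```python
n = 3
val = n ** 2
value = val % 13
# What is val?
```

Answer: 9

Derivation:
Trace (tracking val):
n = 3  # -> n = 3
val = n ** 2  # -> val = 9
value = val % 13  # -> value = 9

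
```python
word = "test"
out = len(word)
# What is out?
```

Trace (tracking out):
word = 'test'  # -> word = 'test'
out = len(word)  # -> out = 4

Answer: 4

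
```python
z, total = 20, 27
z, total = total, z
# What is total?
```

Trace (tracking total):
z, total = (20, 27)  # -> z = 20, total = 27
z, total = (total, z)  # -> z = 27, total = 20

Answer: 20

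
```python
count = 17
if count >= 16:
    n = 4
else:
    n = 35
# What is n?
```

Trace (tracking n):
count = 17  # -> count = 17
if count >= 16:  # condition is True
    n = 4  # -> n = 4

Answer: 4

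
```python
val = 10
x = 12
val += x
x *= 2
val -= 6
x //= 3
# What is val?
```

Answer: 16

Derivation:
Trace (tracking val):
val = 10  # -> val = 10
x = 12  # -> x = 12
val += x  # -> val = 22
x *= 2  # -> x = 24
val -= 6  # -> val = 16
x //= 3  # -> x = 8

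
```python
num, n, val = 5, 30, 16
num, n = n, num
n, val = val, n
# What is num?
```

Trace (tracking num):
num, n, val = (5, 30, 16)  # -> num = 5, n = 30, val = 16
num, n = (n, num)  # -> num = 30, n = 5
n, val = (val, n)  # -> n = 16, val = 5

Answer: 30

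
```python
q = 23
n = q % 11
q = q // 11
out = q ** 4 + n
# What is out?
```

Trace (tracking out):
q = 23  # -> q = 23
n = q % 11  # -> n = 1
q = q // 11  # -> q = 2
out = q ** 4 + n  # -> out = 17

Answer: 17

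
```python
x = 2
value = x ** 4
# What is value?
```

Answer: 16

Derivation:
Trace (tracking value):
x = 2  # -> x = 2
value = x ** 4  # -> value = 16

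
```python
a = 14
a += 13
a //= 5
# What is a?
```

Answer: 5

Derivation:
Trace (tracking a):
a = 14  # -> a = 14
a += 13  # -> a = 27
a //= 5  # -> a = 5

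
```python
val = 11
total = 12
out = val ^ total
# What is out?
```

Trace (tracking out):
val = 11  # -> val = 11
total = 12  # -> total = 12
out = val ^ total  # -> out = 7

Answer: 7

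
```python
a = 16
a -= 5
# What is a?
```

Answer: 11

Derivation:
Trace (tracking a):
a = 16  # -> a = 16
a -= 5  # -> a = 11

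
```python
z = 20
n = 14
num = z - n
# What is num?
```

Answer: 6

Derivation:
Trace (tracking num):
z = 20  # -> z = 20
n = 14  # -> n = 14
num = z - n  # -> num = 6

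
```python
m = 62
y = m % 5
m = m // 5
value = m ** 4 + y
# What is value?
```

Trace (tracking value):
m = 62  # -> m = 62
y = m % 5  # -> y = 2
m = m // 5  # -> m = 12
value = m ** 4 + y  # -> value = 20738

Answer: 20738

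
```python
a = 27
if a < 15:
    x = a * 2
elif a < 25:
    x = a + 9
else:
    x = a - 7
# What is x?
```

Answer: 20

Derivation:
Trace (tracking x):
a = 27  # -> a = 27
if a < 15:  # condition is False
elif a < 25:  # condition is False
else:
    x = a - 7  # -> x = 20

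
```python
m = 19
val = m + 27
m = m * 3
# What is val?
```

Answer: 46

Derivation:
Trace (tracking val):
m = 19  # -> m = 19
val = m + 27  # -> val = 46
m = m * 3  # -> m = 57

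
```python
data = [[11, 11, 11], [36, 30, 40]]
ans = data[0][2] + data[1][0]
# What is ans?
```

Answer: 47

Derivation:
Trace (tracking ans):
data = [[11, 11, 11], [36, 30, 40]]  # -> data = [[11, 11, 11], [36, 30, 40]]
ans = data[0][2] + data[1][0]  # -> ans = 47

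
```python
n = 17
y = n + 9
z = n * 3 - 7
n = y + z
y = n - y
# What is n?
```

Trace (tracking n):
n = 17  # -> n = 17
y = n + 9  # -> y = 26
z = n * 3 - 7  # -> z = 44
n = y + z  # -> n = 70
y = n - y  # -> y = 44

Answer: 70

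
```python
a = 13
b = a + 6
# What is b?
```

Answer: 19

Derivation:
Trace (tracking b):
a = 13  # -> a = 13
b = a + 6  # -> b = 19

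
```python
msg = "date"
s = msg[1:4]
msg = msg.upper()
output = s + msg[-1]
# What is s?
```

Answer: 'ate'

Derivation:
Trace (tracking s):
msg = 'date'  # -> msg = 'date'
s = msg[1:4]  # -> s = 'ate'
msg = msg.upper()  # -> msg = 'DATE'
output = s + msg[-1]  # -> output = 'ateE'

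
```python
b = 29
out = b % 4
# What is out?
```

Trace (tracking out):
b = 29  # -> b = 29
out = b % 4  # -> out = 1

Answer: 1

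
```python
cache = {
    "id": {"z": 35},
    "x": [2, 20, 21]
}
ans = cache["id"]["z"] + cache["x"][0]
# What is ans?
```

Answer: 37

Derivation:
Trace (tracking ans):
cache = {'id': {'z': 35}, 'x': [2, 20, 21]}  # -> cache = {'id': {'z': 35}, 'x': [2, 20, 21]}
ans = cache['id']['z'] + cache['x'][0]  # -> ans = 37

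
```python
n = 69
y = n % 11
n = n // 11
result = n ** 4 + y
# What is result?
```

Answer: 1299

Derivation:
Trace (tracking result):
n = 69  # -> n = 69
y = n % 11  # -> y = 3
n = n // 11  # -> n = 6
result = n ** 4 + y  # -> result = 1299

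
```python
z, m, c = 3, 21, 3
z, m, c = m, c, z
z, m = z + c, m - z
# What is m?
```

Answer: -18

Derivation:
Trace (tracking m):
z, m, c = (3, 21, 3)  # -> z = 3, m = 21, c = 3
z, m, c = (m, c, z)  # -> z = 21, m = 3, c = 3
z, m = (z + c, m - z)  # -> z = 24, m = -18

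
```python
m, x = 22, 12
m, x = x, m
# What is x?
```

Trace (tracking x):
m, x = (22, 12)  # -> m = 22, x = 12
m, x = (x, m)  # -> m = 12, x = 22

Answer: 22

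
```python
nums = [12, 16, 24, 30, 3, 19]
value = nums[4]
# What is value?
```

Trace (tracking value):
nums = [12, 16, 24, 30, 3, 19]  # -> nums = [12, 16, 24, 30, 3, 19]
value = nums[4]  # -> value = 3

Answer: 3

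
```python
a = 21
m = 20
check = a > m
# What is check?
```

Answer: True

Derivation:
Trace (tracking check):
a = 21  # -> a = 21
m = 20  # -> m = 20
check = a > m  # -> check = True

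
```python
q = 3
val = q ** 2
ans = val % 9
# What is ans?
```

Answer: 0

Derivation:
Trace (tracking ans):
q = 3  # -> q = 3
val = q ** 2  # -> val = 9
ans = val % 9  # -> ans = 0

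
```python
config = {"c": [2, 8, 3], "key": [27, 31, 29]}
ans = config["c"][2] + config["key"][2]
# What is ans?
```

Answer: 32

Derivation:
Trace (tracking ans):
config = {'c': [2, 8, 3], 'key': [27, 31, 29]}  # -> config = {'c': [2, 8, 3], 'key': [27, 31, 29]}
ans = config['c'][2] + config['key'][2]  # -> ans = 32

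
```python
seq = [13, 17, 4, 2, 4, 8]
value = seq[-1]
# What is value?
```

Trace (tracking value):
seq = [13, 17, 4, 2, 4, 8]  # -> seq = [13, 17, 4, 2, 4, 8]
value = seq[-1]  # -> value = 8

Answer: 8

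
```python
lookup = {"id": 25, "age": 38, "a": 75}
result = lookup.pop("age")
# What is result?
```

Answer: 38

Derivation:
Trace (tracking result):
lookup = {'id': 25, 'age': 38, 'a': 75}  # -> lookup = {'id': 25, 'age': 38, 'a': 75}
result = lookup.pop('age')  # -> result = 38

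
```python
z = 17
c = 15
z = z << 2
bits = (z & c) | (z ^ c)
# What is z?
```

Trace (tracking z):
z = 17  # -> z = 17
c = 15  # -> c = 15
z = z << 2  # -> z = 68
bits = z & c | z ^ c  # -> bits = 79

Answer: 68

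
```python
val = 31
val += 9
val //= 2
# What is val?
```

Trace (tracking val):
val = 31  # -> val = 31
val += 9  # -> val = 40
val //= 2  # -> val = 20

Answer: 20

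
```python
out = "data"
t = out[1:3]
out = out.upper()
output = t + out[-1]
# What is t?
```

Trace (tracking t):
out = 'data'  # -> out = 'data'
t = out[1:3]  # -> t = 'at'
out = out.upper()  # -> out = 'DATA'
output = t + out[-1]  # -> output = 'atA'

Answer: 'at'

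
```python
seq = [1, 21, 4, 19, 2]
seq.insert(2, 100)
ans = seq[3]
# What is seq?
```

Answer: [1, 21, 100, 4, 19, 2]

Derivation:
Trace (tracking seq):
seq = [1, 21, 4, 19, 2]  # -> seq = [1, 21, 4, 19, 2]
seq.insert(2, 100)  # -> seq = [1, 21, 100, 4, 19, 2]
ans = seq[3]  # -> ans = 4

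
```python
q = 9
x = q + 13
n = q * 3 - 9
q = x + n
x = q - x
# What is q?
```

Trace (tracking q):
q = 9  # -> q = 9
x = q + 13  # -> x = 22
n = q * 3 - 9  # -> n = 18
q = x + n  # -> q = 40
x = q - x  # -> x = 18

Answer: 40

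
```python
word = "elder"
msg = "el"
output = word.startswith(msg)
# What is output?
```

Trace (tracking output):
word = 'elder'  # -> word = 'elder'
msg = 'el'  # -> msg = 'el'
output = word.startswith(msg)  # -> output = True

Answer: True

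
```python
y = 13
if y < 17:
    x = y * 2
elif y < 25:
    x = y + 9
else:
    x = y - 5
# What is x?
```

Answer: 26

Derivation:
Trace (tracking x):
y = 13  # -> y = 13
if y < 17:  # condition is True
    x = y * 2  # -> x = 26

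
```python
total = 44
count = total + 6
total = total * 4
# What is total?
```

Trace (tracking total):
total = 44  # -> total = 44
count = total + 6  # -> count = 50
total = total * 4  # -> total = 176

Answer: 176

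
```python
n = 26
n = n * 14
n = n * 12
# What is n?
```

Trace (tracking n):
n = 26  # -> n = 26
n = n * 14  # -> n = 364
n = n * 12  # -> n = 4368

Answer: 4368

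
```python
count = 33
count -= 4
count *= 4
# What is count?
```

Trace (tracking count):
count = 33  # -> count = 33
count -= 4  # -> count = 29
count *= 4  # -> count = 116

Answer: 116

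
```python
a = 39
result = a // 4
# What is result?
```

Trace (tracking result):
a = 39  # -> a = 39
result = a // 4  # -> result = 9

Answer: 9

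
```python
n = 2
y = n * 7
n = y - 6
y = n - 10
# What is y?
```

Answer: -2

Derivation:
Trace (tracking y):
n = 2  # -> n = 2
y = n * 7  # -> y = 14
n = y - 6  # -> n = 8
y = n - 10  # -> y = -2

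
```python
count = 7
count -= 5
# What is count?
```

Trace (tracking count):
count = 7  # -> count = 7
count -= 5  # -> count = 2

Answer: 2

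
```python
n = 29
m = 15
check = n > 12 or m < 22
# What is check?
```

Trace (tracking check):
n = 29  # -> n = 29
m = 15  # -> m = 15
check = n > 12 or m < 22  # -> check = True

Answer: True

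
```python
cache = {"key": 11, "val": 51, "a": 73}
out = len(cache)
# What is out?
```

Trace (tracking out):
cache = {'key': 11, 'val': 51, 'a': 73}  # -> cache = {'key': 11, 'val': 51, 'a': 73}
out = len(cache)  # -> out = 3

Answer: 3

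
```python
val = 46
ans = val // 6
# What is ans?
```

Answer: 7

Derivation:
Trace (tracking ans):
val = 46  # -> val = 46
ans = val // 6  # -> ans = 7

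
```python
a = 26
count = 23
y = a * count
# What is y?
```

Trace (tracking y):
a = 26  # -> a = 26
count = 23  # -> count = 23
y = a * count  # -> y = 598

Answer: 598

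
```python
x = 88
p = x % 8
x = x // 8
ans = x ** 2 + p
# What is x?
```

Trace (tracking x):
x = 88  # -> x = 88
p = x % 8  # -> p = 0
x = x // 8  # -> x = 11
ans = x ** 2 + p  # -> ans = 121

Answer: 11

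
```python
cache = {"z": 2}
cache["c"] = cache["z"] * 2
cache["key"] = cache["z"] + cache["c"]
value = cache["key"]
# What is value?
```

Answer: 6

Derivation:
Trace (tracking value):
cache = {'z': 2}  # -> cache = {'z': 2}
cache['c'] = cache['z'] * 2  # -> cache = {'z': 2, 'c': 4}
cache['key'] = cache['z'] + cache['c']  # -> cache = {'z': 2, 'c': 4, 'key': 6}
value = cache['key']  # -> value = 6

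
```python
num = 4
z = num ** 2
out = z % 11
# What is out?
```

Trace (tracking out):
num = 4  # -> num = 4
z = num ** 2  # -> z = 16
out = z % 11  # -> out = 5

Answer: 5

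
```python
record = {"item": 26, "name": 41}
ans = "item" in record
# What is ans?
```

Answer: True

Derivation:
Trace (tracking ans):
record = {'item': 26, 'name': 41}  # -> record = {'item': 26, 'name': 41}
ans = 'item' in record  # -> ans = True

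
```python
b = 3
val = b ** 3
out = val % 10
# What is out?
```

Trace (tracking out):
b = 3  # -> b = 3
val = b ** 3  # -> val = 27
out = val % 10  # -> out = 7

Answer: 7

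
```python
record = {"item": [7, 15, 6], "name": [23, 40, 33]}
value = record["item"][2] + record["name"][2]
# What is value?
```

Answer: 39

Derivation:
Trace (tracking value):
record = {'item': [7, 15, 6], 'name': [23, 40, 33]}  # -> record = {'item': [7, 15, 6], 'name': [23, 40, 33]}
value = record['item'][2] + record['name'][2]  # -> value = 39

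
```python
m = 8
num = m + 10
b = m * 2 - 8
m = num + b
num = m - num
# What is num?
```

Trace (tracking num):
m = 8  # -> m = 8
num = m + 10  # -> num = 18
b = m * 2 - 8  # -> b = 8
m = num + b  # -> m = 26
num = m - num  # -> num = 8

Answer: 8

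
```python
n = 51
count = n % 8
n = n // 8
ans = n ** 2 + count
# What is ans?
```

Trace (tracking ans):
n = 51  # -> n = 51
count = n % 8  # -> count = 3
n = n // 8  # -> n = 6
ans = n ** 2 + count  # -> ans = 39

Answer: 39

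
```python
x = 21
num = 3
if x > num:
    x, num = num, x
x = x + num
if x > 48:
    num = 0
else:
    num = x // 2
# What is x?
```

Trace (tracking x):
x = 21  # -> x = 21
num = 3  # -> num = 3
if x > num:  # condition is True
    x, num = (num, x)  # -> x = 3, num = 21
x = x + num  # -> x = 24
if x > 48:  # condition is False
else:
    num = x // 2  # -> num = 12

Answer: 24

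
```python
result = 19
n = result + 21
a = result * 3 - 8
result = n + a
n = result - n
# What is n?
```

Answer: 49

Derivation:
Trace (tracking n):
result = 19  # -> result = 19
n = result + 21  # -> n = 40
a = result * 3 - 8  # -> a = 49
result = n + a  # -> result = 89
n = result - n  # -> n = 49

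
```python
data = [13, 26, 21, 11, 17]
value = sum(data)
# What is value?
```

Answer: 88

Derivation:
Trace (tracking value):
data = [13, 26, 21, 11, 17]  # -> data = [13, 26, 21, 11, 17]
value = sum(data)  # -> value = 88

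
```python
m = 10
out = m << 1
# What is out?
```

Trace (tracking out):
m = 10  # -> m = 10
out = m << 1  # -> out = 20

Answer: 20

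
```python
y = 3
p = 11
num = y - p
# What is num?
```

Trace (tracking num):
y = 3  # -> y = 3
p = 11  # -> p = 11
num = y - p  # -> num = -8

Answer: -8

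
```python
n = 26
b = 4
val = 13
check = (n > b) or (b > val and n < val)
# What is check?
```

Trace (tracking check):
n = 26  # -> n = 26
b = 4  # -> b = 4
val = 13  # -> val = 13
check = n > b or (b > val and n < val)  # -> check = True

Answer: True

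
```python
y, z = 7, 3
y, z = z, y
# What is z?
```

Answer: 7

Derivation:
Trace (tracking z):
y, z = (7, 3)  # -> y = 7, z = 3
y, z = (z, y)  # -> y = 3, z = 7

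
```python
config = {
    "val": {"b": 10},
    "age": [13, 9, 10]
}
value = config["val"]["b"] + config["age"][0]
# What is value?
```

Answer: 23

Derivation:
Trace (tracking value):
config = {'val': {'b': 10}, 'age': [13, 9, 10]}  # -> config = {'val': {'b': 10}, 'age': [13, 9, 10]}
value = config['val']['b'] + config['age'][0]  # -> value = 23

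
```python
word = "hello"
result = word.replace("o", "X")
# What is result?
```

Answer: 'hellX'

Derivation:
Trace (tracking result):
word = 'hello'  # -> word = 'hello'
result = word.replace('o', 'X')  # -> result = 'hellX'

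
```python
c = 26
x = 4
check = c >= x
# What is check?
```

Trace (tracking check):
c = 26  # -> c = 26
x = 4  # -> x = 4
check = c >= x  # -> check = True

Answer: True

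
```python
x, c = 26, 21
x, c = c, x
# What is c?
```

Answer: 26

Derivation:
Trace (tracking c):
x, c = (26, 21)  # -> x = 26, c = 21
x, c = (c, x)  # -> x = 21, c = 26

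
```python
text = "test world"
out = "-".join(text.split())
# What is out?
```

Trace (tracking out):
text = 'test world'  # -> text = 'test world'
out = '-'.join(text.split())  # -> out = 'test-world'

Answer: 'test-world'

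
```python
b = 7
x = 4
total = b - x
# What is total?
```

Trace (tracking total):
b = 7  # -> b = 7
x = 4  # -> x = 4
total = b - x  # -> total = 3

Answer: 3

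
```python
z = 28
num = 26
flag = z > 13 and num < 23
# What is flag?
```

Trace (tracking flag):
z = 28  # -> z = 28
num = 26  # -> num = 26
flag = z > 13 and num < 23  # -> flag = False

Answer: False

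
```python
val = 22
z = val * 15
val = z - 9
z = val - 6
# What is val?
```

Trace (tracking val):
val = 22  # -> val = 22
z = val * 15  # -> z = 330
val = z - 9  # -> val = 321
z = val - 6  # -> z = 315

Answer: 321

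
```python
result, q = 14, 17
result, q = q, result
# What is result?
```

Trace (tracking result):
result, q = (14, 17)  # -> result = 14, q = 17
result, q = (q, result)  # -> result = 17, q = 14

Answer: 17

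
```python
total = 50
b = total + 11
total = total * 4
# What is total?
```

Answer: 200

Derivation:
Trace (tracking total):
total = 50  # -> total = 50
b = total + 11  # -> b = 61
total = total * 4  # -> total = 200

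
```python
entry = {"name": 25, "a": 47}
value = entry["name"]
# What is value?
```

Trace (tracking value):
entry = {'name': 25, 'a': 47}  # -> entry = {'name': 25, 'a': 47}
value = entry['name']  # -> value = 25

Answer: 25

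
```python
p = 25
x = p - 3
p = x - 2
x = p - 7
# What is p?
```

Trace (tracking p):
p = 25  # -> p = 25
x = p - 3  # -> x = 22
p = x - 2  # -> p = 20
x = p - 7  # -> x = 13

Answer: 20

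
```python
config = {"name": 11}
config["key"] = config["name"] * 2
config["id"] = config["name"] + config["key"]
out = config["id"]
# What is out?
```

Trace (tracking out):
config = {'name': 11}  # -> config = {'name': 11}
config['key'] = config['name'] * 2  # -> config = {'name': 11, 'key': 22}
config['id'] = config['name'] + config['key']  # -> config = {'name': 11, 'key': 22, 'id': 33}
out = config['id']  # -> out = 33

Answer: 33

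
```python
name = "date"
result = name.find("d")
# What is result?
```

Answer: 0

Derivation:
Trace (tracking result):
name = 'date'  # -> name = 'date'
result = name.find('d')  # -> result = 0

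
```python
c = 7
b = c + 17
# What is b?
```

Answer: 24

Derivation:
Trace (tracking b):
c = 7  # -> c = 7
b = c + 17  # -> b = 24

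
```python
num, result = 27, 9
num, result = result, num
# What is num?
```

Answer: 9

Derivation:
Trace (tracking num):
num, result = (27, 9)  # -> num = 27, result = 9
num, result = (result, num)  # -> num = 9, result = 27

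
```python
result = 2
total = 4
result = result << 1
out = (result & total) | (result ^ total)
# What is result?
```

Trace (tracking result):
result = 2  # -> result = 2
total = 4  # -> total = 4
result = result << 1  # -> result = 4
out = result & total | result ^ total  # -> out = 4

Answer: 4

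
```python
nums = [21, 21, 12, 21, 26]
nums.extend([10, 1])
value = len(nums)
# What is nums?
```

Trace (tracking nums):
nums = [21, 21, 12, 21, 26]  # -> nums = [21, 21, 12, 21, 26]
nums.extend([10, 1])  # -> nums = [21, 21, 12, 21, 26, 10, 1]
value = len(nums)  # -> value = 7

Answer: [21, 21, 12, 21, 26, 10, 1]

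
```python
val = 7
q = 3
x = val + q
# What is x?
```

Answer: 10

Derivation:
Trace (tracking x):
val = 7  # -> val = 7
q = 3  # -> q = 3
x = val + q  # -> x = 10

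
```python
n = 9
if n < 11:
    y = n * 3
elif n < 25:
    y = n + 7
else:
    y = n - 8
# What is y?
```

Trace (tracking y):
n = 9  # -> n = 9
if n < 11:  # condition is True
    y = n * 3  # -> y = 27

Answer: 27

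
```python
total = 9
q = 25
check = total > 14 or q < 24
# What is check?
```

Trace (tracking check):
total = 9  # -> total = 9
q = 25  # -> q = 25
check = total > 14 or q < 24  # -> check = False

Answer: False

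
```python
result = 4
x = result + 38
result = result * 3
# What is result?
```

Trace (tracking result):
result = 4  # -> result = 4
x = result + 38  # -> x = 42
result = result * 3  # -> result = 12

Answer: 12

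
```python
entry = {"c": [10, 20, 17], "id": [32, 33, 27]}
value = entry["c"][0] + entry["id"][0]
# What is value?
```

Trace (tracking value):
entry = {'c': [10, 20, 17], 'id': [32, 33, 27]}  # -> entry = {'c': [10, 20, 17], 'id': [32, 33, 27]}
value = entry['c'][0] + entry['id'][0]  # -> value = 42

Answer: 42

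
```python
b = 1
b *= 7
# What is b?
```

Answer: 7

Derivation:
Trace (tracking b):
b = 1  # -> b = 1
b *= 7  # -> b = 7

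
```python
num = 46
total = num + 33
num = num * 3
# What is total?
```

Trace (tracking total):
num = 46  # -> num = 46
total = num + 33  # -> total = 79
num = num * 3  # -> num = 138

Answer: 79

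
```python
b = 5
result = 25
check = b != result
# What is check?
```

Answer: True

Derivation:
Trace (tracking check):
b = 5  # -> b = 5
result = 25  # -> result = 25
check = b != result  # -> check = True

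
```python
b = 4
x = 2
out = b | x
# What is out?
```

Answer: 6

Derivation:
Trace (tracking out):
b = 4  # -> b = 4
x = 2  # -> x = 2
out = b | x  # -> out = 6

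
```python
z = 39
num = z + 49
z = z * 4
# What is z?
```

Answer: 156

Derivation:
Trace (tracking z):
z = 39  # -> z = 39
num = z + 49  # -> num = 88
z = z * 4  # -> z = 156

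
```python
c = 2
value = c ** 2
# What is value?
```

Trace (tracking value):
c = 2  # -> c = 2
value = c ** 2  # -> value = 4

Answer: 4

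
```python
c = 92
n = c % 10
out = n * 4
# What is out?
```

Trace (tracking out):
c = 92  # -> c = 92
n = c % 10  # -> n = 2
out = n * 4  # -> out = 8

Answer: 8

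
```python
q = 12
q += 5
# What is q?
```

Answer: 17

Derivation:
Trace (tracking q):
q = 12  # -> q = 12
q += 5  # -> q = 17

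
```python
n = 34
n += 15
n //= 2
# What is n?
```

Answer: 24

Derivation:
Trace (tracking n):
n = 34  # -> n = 34
n += 15  # -> n = 49
n //= 2  # -> n = 24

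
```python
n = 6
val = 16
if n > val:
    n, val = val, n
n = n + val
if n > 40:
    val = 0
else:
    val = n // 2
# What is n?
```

Trace (tracking n):
n = 6  # -> n = 6
val = 16  # -> val = 16
if n > val:  # condition is False
n = n + val  # -> n = 22
if n > 40:  # condition is False
else:
    val = n // 2  # -> val = 11

Answer: 22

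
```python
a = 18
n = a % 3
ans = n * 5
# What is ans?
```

Trace (tracking ans):
a = 18  # -> a = 18
n = a % 3  # -> n = 0
ans = n * 5  # -> ans = 0

Answer: 0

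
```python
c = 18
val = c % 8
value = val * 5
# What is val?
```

Answer: 2

Derivation:
Trace (tracking val):
c = 18  # -> c = 18
val = c % 8  # -> val = 2
value = val * 5  # -> value = 10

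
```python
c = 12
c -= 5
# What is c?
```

Trace (tracking c):
c = 12  # -> c = 12
c -= 5  # -> c = 7

Answer: 7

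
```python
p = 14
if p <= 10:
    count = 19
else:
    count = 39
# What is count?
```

Trace (tracking count):
p = 14  # -> p = 14
if p <= 10:  # condition is False
else:
    count = 39  # -> count = 39

Answer: 39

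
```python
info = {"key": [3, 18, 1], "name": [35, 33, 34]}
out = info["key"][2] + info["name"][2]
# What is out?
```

Answer: 35

Derivation:
Trace (tracking out):
info = {'key': [3, 18, 1], 'name': [35, 33, 34]}  # -> info = {'key': [3, 18, 1], 'name': [35, 33, 34]}
out = info['key'][2] + info['name'][2]  # -> out = 35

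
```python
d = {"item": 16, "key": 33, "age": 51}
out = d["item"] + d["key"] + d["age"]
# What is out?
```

Trace (tracking out):
d = {'item': 16, 'key': 33, 'age': 51}  # -> d = {'item': 16, 'key': 33, 'age': 51}
out = d['item'] + d['key'] + d['age']  # -> out = 100

Answer: 100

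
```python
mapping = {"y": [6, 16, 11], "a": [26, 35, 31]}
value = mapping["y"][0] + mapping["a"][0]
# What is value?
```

Answer: 32

Derivation:
Trace (tracking value):
mapping = {'y': [6, 16, 11], 'a': [26, 35, 31]}  # -> mapping = {'y': [6, 16, 11], 'a': [26, 35, 31]}
value = mapping['y'][0] + mapping['a'][0]  # -> value = 32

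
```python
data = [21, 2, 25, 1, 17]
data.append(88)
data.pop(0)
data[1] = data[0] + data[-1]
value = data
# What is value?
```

Answer: [2, 90, 1, 17, 88]

Derivation:
Trace (tracking value):
data = [21, 2, 25, 1, 17]  # -> data = [21, 2, 25, 1, 17]
data.append(88)  # -> data = [21, 2, 25, 1, 17, 88]
data.pop(0)  # -> data = [2, 25, 1, 17, 88]
data[1] = data[0] + data[-1]  # -> data = [2, 90, 1, 17, 88]
value = data  # -> value = [2, 90, 1, 17, 88]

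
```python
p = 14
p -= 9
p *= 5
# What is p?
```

Answer: 25

Derivation:
Trace (tracking p):
p = 14  # -> p = 14
p -= 9  # -> p = 5
p *= 5  # -> p = 25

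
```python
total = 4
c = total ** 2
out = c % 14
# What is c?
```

Answer: 16

Derivation:
Trace (tracking c):
total = 4  # -> total = 4
c = total ** 2  # -> c = 16
out = c % 14  # -> out = 2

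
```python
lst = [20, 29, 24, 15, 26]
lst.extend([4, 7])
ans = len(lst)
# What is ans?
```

Answer: 7

Derivation:
Trace (tracking ans):
lst = [20, 29, 24, 15, 26]  # -> lst = [20, 29, 24, 15, 26]
lst.extend([4, 7])  # -> lst = [20, 29, 24, 15, 26, 4, 7]
ans = len(lst)  # -> ans = 7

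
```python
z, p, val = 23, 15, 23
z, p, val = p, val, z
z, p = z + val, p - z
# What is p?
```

Answer: 8

Derivation:
Trace (tracking p):
z, p, val = (23, 15, 23)  # -> z = 23, p = 15, val = 23
z, p, val = (p, val, z)  # -> z = 15, p = 23, val = 23
z, p = (z + val, p - z)  # -> z = 38, p = 8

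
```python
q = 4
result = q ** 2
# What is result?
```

Trace (tracking result):
q = 4  # -> q = 4
result = q ** 2  # -> result = 16

Answer: 16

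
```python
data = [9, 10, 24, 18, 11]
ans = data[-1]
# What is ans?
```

Answer: 11

Derivation:
Trace (tracking ans):
data = [9, 10, 24, 18, 11]  # -> data = [9, 10, 24, 18, 11]
ans = data[-1]  # -> ans = 11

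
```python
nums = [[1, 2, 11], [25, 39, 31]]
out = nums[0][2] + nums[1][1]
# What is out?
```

Answer: 50

Derivation:
Trace (tracking out):
nums = [[1, 2, 11], [25, 39, 31]]  # -> nums = [[1, 2, 11], [25, 39, 31]]
out = nums[0][2] + nums[1][1]  # -> out = 50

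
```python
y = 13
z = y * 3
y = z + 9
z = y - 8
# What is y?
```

Trace (tracking y):
y = 13  # -> y = 13
z = y * 3  # -> z = 39
y = z + 9  # -> y = 48
z = y - 8  # -> z = 40

Answer: 48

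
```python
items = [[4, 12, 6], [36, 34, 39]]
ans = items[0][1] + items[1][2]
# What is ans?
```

Trace (tracking ans):
items = [[4, 12, 6], [36, 34, 39]]  # -> items = [[4, 12, 6], [36, 34, 39]]
ans = items[0][1] + items[1][2]  # -> ans = 51

Answer: 51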